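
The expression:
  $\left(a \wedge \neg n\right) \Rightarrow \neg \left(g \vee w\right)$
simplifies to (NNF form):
$n \vee \left(\neg g \wedge \neg w\right) \vee \neg a$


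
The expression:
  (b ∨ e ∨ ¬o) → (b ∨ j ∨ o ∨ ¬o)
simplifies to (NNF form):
True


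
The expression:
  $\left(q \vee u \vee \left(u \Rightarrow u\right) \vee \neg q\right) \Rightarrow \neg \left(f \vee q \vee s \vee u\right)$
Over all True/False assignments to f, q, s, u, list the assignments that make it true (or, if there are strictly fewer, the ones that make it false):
is true only for:
  f=False, q=False, s=False, u=False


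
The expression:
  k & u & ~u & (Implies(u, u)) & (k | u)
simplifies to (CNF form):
False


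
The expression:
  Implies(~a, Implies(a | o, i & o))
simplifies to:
a | i | ~o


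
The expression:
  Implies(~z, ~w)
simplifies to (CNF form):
z | ~w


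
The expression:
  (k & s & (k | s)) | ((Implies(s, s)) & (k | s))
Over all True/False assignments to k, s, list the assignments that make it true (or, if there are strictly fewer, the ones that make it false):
is false only for:
  k=False, s=False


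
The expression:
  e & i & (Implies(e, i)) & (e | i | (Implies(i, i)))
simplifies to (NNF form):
e & i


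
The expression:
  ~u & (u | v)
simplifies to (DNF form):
v & ~u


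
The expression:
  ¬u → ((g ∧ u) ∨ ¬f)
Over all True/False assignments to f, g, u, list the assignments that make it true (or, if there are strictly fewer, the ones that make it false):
is false only for:
  f=True, g=False, u=False;
  f=True, g=True, u=False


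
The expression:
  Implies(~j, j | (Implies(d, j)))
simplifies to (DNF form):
j | ~d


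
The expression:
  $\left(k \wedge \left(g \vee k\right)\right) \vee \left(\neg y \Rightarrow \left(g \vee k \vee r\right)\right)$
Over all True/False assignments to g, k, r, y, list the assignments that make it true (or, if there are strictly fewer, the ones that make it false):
is false only for:
  g=False, k=False, r=False, y=False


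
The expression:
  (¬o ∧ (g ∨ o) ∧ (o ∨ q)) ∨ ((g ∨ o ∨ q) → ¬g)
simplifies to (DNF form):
(q ∧ ¬o) ∨ ¬g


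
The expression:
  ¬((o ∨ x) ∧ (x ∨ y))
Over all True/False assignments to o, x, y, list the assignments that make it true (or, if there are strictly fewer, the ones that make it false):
is true only for:
  o=False, x=False, y=False;
  o=False, x=False, y=True;
  o=True, x=False, y=False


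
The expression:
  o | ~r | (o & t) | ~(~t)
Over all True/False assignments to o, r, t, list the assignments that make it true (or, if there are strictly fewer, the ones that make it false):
is false only for:
  o=False, r=True, t=False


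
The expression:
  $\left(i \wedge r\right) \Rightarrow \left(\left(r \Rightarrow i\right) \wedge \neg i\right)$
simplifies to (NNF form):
$\neg i \vee \neg r$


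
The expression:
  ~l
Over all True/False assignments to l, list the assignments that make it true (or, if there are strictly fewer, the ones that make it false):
is true only for:
  l=False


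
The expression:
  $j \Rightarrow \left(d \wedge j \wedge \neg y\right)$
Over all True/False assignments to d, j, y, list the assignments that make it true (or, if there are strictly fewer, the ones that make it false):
is false only for:
  d=False, j=True, y=False;
  d=False, j=True, y=True;
  d=True, j=True, y=True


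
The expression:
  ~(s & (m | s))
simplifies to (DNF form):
~s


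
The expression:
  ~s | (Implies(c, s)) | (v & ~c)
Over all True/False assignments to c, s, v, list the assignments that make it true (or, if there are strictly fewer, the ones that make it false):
is always true.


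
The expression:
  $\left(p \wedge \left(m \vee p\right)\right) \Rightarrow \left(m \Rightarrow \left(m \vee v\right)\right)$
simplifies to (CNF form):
$\text{True}$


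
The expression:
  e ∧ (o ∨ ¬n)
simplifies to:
e ∧ (o ∨ ¬n)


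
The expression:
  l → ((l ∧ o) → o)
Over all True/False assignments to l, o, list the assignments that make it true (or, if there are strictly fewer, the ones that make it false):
is always true.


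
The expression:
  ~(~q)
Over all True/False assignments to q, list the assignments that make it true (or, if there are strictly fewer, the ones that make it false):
is true only for:
  q=True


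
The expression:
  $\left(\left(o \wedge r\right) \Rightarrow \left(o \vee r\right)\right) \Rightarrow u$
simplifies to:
$u$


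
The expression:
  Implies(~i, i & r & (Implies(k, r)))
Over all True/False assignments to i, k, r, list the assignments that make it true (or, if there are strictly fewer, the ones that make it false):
is true only for:
  i=True, k=False, r=False;
  i=True, k=False, r=True;
  i=True, k=True, r=False;
  i=True, k=True, r=True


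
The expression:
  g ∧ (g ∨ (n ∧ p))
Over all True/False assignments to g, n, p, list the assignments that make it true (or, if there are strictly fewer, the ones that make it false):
is true only for:
  g=True, n=False, p=False;
  g=True, n=False, p=True;
  g=True, n=True, p=False;
  g=True, n=True, p=True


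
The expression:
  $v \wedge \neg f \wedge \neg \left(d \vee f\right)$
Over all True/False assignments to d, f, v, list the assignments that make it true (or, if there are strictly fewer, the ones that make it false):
is true only for:
  d=False, f=False, v=True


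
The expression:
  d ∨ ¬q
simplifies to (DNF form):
d ∨ ¬q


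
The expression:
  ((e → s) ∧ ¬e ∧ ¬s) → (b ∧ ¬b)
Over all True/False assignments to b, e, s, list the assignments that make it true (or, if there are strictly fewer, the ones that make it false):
is false only for:
  b=False, e=False, s=False;
  b=True, e=False, s=False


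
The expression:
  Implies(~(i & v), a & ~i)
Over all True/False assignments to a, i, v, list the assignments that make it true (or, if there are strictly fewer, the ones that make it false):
is true only for:
  a=False, i=True, v=True;
  a=True, i=False, v=False;
  a=True, i=False, v=True;
  a=True, i=True, v=True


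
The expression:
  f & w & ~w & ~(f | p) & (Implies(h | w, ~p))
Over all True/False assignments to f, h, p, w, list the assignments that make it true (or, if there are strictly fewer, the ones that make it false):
is never true.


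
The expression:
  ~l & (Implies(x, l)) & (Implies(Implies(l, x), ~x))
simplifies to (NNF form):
~l & ~x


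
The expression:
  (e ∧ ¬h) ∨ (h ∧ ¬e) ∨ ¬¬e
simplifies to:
e ∨ h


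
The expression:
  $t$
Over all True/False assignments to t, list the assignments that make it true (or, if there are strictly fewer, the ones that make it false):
is true only for:
  t=True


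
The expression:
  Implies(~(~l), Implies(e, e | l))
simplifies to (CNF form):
True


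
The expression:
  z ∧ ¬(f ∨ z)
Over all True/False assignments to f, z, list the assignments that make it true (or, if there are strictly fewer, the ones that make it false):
is never true.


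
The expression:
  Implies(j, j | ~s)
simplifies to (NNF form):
True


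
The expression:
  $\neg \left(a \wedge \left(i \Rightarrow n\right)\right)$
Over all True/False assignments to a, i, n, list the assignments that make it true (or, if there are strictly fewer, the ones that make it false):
is false only for:
  a=True, i=False, n=False;
  a=True, i=False, n=True;
  a=True, i=True, n=True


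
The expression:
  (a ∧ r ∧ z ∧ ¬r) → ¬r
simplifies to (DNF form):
True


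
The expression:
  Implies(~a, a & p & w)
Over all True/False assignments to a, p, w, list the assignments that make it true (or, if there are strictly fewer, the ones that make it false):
is true only for:
  a=True, p=False, w=False;
  a=True, p=False, w=True;
  a=True, p=True, w=False;
  a=True, p=True, w=True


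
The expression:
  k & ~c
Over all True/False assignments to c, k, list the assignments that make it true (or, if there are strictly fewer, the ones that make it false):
is true only for:
  c=False, k=True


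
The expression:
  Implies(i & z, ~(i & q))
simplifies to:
~i | ~q | ~z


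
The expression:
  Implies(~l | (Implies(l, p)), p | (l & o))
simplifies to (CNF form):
l | p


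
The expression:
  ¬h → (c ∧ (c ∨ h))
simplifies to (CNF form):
c ∨ h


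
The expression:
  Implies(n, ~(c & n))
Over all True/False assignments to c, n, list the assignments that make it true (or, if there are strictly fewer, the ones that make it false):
is false only for:
  c=True, n=True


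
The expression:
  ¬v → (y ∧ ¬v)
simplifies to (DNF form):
v ∨ y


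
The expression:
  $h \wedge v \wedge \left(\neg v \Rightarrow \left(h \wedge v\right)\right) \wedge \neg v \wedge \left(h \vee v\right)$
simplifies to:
$\text{False}$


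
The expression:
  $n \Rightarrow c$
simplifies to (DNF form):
$c \vee \neg n$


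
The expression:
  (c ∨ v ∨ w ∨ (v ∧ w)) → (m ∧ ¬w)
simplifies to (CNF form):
¬w ∧ (m ∨ ¬c) ∧ (m ∨ ¬v)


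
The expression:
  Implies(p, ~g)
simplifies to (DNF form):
~g | ~p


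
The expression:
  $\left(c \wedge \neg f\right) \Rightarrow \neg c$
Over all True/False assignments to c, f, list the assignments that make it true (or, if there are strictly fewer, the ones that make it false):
is false only for:
  c=True, f=False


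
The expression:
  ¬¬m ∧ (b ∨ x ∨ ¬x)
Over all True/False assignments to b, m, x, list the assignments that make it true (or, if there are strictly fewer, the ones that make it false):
is true only for:
  b=False, m=True, x=False;
  b=False, m=True, x=True;
  b=True, m=True, x=False;
  b=True, m=True, x=True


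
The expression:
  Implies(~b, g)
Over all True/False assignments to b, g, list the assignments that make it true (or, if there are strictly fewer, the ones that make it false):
is false only for:
  b=False, g=False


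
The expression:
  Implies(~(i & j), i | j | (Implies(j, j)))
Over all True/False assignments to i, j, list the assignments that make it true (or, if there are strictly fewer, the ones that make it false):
is always true.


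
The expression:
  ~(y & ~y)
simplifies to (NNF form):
True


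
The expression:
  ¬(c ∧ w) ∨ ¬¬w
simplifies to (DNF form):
True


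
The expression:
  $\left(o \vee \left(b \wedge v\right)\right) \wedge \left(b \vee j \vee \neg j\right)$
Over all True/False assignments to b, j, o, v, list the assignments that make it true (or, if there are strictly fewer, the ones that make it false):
is false only for:
  b=False, j=False, o=False, v=False;
  b=False, j=False, o=False, v=True;
  b=False, j=True, o=False, v=False;
  b=False, j=True, o=False, v=True;
  b=True, j=False, o=False, v=False;
  b=True, j=True, o=False, v=False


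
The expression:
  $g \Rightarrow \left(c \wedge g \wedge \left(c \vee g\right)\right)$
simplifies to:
$c \vee \neg g$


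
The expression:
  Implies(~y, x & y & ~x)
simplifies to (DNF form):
y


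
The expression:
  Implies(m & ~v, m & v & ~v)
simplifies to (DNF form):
v | ~m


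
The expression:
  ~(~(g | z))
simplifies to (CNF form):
g | z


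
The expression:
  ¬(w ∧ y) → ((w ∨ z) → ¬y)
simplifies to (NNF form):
w ∨ ¬y ∨ ¬z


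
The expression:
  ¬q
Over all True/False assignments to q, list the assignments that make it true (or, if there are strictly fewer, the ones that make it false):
is true only for:
  q=False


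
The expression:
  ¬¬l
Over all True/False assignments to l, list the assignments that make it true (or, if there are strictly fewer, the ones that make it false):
is true only for:
  l=True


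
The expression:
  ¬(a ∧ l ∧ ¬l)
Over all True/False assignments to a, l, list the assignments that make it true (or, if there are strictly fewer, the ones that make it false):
is always true.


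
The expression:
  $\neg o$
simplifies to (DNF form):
$\neg o$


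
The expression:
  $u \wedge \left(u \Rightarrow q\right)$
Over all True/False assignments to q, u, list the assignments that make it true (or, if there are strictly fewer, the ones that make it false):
is true only for:
  q=True, u=True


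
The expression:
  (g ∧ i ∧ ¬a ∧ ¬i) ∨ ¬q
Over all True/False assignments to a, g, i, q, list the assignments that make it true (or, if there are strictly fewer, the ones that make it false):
is true only for:
  a=False, g=False, i=False, q=False;
  a=False, g=False, i=True, q=False;
  a=False, g=True, i=False, q=False;
  a=False, g=True, i=True, q=False;
  a=True, g=False, i=False, q=False;
  a=True, g=False, i=True, q=False;
  a=True, g=True, i=False, q=False;
  a=True, g=True, i=True, q=False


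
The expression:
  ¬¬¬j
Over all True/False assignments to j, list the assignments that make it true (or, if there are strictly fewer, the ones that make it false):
is true only for:
  j=False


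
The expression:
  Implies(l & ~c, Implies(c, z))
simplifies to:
True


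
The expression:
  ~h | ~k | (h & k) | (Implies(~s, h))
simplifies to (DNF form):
True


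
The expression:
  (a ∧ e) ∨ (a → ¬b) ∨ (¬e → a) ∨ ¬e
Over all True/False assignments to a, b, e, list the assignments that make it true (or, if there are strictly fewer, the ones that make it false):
is always true.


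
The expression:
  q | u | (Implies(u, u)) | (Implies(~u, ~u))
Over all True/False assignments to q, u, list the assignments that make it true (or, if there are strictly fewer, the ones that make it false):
is always true.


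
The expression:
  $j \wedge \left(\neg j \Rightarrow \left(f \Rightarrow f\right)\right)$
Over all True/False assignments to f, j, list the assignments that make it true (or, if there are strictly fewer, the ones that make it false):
is true only for:
  f=False, j=True;
  f=True, j=True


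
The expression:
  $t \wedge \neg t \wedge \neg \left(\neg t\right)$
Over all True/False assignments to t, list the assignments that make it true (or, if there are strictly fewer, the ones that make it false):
is never true.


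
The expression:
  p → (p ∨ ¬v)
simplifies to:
True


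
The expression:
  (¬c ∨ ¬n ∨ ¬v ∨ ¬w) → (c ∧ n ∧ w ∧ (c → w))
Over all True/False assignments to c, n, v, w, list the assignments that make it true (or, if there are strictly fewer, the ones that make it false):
is true only for:
  c=True, n=True, v=False, w=True;
  c=True, n=True, v=True, w=True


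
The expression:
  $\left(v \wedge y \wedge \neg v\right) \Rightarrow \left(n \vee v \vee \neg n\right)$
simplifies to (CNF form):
$\text{True}$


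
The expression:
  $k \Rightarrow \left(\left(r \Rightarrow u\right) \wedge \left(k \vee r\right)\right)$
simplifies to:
$u \vee \neg k \vee \neg r$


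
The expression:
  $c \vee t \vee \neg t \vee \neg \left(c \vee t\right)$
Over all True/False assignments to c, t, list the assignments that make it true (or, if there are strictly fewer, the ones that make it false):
is always true.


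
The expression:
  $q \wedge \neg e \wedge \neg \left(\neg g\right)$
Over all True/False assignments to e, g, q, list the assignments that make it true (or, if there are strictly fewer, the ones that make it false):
is true only for:
  e=False, g=True, q=True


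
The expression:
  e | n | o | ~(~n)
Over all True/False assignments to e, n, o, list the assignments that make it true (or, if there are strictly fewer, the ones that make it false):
is false only for:
  e=False, n=False, o=False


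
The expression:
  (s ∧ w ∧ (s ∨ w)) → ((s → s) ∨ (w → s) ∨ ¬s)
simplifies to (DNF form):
True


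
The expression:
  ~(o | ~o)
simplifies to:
False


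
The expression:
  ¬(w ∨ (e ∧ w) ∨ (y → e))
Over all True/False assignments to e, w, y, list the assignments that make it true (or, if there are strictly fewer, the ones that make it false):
is true only for:
  e=False, w=False, y=True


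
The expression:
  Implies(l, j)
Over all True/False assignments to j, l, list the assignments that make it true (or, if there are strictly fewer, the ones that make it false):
is false only for:
  j=False, l=True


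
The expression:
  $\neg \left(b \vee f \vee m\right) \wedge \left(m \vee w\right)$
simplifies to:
$w \wedge \neg b \wedge \neg f \wedge \neg m$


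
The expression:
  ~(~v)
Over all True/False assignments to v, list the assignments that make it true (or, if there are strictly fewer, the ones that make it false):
is true only for:
  v=True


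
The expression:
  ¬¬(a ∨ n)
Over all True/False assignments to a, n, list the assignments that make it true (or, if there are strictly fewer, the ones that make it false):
is false only for:
  a=False, n=False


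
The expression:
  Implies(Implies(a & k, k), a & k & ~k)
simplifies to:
False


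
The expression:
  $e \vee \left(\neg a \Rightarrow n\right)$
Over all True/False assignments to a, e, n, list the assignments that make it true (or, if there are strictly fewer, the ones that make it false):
is false only for:
  a=False, e=False, n=False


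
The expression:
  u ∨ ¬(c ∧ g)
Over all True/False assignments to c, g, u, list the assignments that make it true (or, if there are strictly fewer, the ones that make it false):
is false only for:
  c=True, g=True, u=False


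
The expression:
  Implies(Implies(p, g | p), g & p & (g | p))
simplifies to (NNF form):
g & p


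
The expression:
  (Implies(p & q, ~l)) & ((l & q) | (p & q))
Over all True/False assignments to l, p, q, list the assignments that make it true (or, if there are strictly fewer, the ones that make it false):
is true only for:
  l=False, p=True, q=True;
  l=True, p=False, q=True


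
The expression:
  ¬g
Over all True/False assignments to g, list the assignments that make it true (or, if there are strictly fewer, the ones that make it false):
is true only for:
  g=False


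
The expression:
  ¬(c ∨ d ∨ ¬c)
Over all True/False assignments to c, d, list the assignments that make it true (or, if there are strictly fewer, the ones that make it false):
is never true.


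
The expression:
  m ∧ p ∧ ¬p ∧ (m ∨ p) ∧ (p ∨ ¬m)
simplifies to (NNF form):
False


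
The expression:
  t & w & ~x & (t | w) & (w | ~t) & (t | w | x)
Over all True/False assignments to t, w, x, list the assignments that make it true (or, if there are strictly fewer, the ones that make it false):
is true only for:
  t=True, w=True, x=False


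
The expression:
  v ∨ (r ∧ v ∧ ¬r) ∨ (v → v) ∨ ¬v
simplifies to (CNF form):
True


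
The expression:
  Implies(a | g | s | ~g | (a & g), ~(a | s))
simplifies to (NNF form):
~a & ~s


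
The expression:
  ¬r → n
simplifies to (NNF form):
n ∨ r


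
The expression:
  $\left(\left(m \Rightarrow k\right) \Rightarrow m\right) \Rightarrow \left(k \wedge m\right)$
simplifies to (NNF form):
$k \vee \neg m$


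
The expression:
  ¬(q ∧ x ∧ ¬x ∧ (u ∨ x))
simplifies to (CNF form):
True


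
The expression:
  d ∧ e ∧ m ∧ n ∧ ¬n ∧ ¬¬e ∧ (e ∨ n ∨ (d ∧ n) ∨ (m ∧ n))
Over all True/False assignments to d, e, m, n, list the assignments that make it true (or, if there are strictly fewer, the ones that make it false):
is never true.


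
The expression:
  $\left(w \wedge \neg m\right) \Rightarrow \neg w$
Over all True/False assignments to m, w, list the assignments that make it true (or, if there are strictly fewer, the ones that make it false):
is false only for:
  m=False, w=True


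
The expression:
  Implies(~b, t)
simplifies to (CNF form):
b | t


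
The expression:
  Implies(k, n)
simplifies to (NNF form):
n | ~k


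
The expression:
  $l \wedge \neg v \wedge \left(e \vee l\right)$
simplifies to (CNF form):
$l \wedge \neg v$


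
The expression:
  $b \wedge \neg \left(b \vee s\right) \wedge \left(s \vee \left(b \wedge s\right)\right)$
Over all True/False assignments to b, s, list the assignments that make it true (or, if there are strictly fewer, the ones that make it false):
is never true.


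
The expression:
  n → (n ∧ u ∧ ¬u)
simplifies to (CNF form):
¬n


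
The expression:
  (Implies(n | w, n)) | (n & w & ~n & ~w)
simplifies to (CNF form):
n | ~w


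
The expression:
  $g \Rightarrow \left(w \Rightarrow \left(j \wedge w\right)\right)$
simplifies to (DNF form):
$j \vee \neg g \vee \neg w$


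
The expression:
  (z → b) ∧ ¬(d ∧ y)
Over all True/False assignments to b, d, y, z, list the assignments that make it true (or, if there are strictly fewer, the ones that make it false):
is false only for:
  b=False, d=False, y=False, z=True;
  b=False, d=False, y=True, z=True;
  b=False, d=True, y=False, z=True;
  b=False, d=True, y=True, z=False;
  b=False, d=True, y=True, z=True;
  b=True, d=True, y=True, z=False;
  b=True, d=True, y=True, z=True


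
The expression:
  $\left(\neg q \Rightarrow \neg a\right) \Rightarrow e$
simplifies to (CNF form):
$\left(a \vee e\right) \wedge \left(e \vee \neg q\right)$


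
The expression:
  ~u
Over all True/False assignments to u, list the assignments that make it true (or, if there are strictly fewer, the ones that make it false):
is true only for:
  u=False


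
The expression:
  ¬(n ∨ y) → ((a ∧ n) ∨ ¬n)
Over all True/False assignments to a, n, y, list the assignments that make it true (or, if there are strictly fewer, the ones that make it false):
is always true.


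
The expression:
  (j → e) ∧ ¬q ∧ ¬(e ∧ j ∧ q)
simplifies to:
¬q ∧ (e ∨ ¬j)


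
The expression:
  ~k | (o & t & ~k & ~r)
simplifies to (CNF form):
~k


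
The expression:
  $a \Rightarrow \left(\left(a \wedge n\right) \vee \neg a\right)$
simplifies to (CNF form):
$n \vee \neg a$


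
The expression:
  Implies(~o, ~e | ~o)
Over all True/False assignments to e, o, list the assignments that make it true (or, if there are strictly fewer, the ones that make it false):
is always true.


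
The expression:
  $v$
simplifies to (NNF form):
$v$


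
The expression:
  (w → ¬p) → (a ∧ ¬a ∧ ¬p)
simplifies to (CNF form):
p ∧ w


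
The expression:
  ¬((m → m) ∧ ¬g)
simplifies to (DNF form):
g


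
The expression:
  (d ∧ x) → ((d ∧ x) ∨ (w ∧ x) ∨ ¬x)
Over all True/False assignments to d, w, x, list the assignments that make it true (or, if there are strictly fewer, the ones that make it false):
is always true.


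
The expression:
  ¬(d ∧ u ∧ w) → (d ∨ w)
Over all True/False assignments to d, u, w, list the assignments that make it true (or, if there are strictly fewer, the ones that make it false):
is false only for:
  d=False, u=False, w=False;
  d=False, u=True, w=False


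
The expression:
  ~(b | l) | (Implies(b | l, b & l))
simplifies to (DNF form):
(b & l) | (~b & ~l)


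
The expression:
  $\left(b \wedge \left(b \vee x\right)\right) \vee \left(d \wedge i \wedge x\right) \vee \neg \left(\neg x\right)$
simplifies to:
$b \vee x$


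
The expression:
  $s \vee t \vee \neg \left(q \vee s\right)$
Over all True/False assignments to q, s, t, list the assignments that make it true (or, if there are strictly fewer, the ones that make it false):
is false only for:
  q=True, s=False, t=False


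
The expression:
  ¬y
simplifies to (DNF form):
¬y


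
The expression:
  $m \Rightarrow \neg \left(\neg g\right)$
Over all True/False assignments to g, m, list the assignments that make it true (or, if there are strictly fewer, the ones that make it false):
is false only for:
  g=False, m=True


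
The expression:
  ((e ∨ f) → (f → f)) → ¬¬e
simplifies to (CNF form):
e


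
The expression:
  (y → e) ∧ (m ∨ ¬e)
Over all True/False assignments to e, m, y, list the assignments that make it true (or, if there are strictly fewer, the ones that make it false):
is true only for:
  e=False, m=False, y=False;
  e=False, m=True, y=False;
  e=True, m=True, y=False;
  e=True, m=True, y=True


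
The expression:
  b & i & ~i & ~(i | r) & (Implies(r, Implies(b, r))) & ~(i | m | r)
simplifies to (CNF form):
False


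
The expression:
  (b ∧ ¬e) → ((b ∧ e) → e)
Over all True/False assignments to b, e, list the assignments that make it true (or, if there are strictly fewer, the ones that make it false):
is always true.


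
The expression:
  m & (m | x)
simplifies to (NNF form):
m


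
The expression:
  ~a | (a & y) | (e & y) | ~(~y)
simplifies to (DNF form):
y | ~a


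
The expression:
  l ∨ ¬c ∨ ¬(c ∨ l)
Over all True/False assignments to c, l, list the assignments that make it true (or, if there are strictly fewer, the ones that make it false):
is false only for:
  c=True, l=False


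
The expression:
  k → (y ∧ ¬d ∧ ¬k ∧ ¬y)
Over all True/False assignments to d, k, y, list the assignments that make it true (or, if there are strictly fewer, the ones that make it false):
is true only for:
  d=False, k=False, y=False;
  d=False, k=False, y=True;
  d=True, k=False, y=False;
  d=True, k=False, y=True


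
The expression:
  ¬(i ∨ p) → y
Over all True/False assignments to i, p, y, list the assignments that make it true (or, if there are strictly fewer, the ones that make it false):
is false only for:
  i=False, p=False, y=False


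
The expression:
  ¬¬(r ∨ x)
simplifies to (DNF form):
r ∨ x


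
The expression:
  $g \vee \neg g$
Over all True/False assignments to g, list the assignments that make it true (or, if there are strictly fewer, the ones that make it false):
is always true.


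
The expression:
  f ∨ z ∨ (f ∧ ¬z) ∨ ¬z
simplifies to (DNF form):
True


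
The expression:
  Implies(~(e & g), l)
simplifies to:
l | (e & g)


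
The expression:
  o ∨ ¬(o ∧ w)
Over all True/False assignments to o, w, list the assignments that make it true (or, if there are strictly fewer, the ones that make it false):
is always true.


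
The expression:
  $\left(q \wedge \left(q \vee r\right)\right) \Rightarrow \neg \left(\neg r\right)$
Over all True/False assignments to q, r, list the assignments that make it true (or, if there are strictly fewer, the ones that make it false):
is false only for:
  q=True, r=False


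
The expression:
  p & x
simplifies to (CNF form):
p & x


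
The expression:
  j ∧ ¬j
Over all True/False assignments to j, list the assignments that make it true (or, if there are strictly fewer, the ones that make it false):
is never true.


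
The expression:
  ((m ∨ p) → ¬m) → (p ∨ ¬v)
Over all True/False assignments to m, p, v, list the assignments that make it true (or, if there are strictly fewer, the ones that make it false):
is false only for:
  m=False, p=False, v=True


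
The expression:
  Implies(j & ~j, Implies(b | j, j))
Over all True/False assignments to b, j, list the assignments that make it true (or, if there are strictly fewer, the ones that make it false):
is always true.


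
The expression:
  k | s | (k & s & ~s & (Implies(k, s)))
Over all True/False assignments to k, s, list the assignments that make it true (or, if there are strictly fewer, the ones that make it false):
is false only for:
  k=False, s=False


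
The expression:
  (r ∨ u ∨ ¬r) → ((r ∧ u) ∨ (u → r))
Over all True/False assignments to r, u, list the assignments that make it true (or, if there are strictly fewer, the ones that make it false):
is false only for:
  r=False, u=True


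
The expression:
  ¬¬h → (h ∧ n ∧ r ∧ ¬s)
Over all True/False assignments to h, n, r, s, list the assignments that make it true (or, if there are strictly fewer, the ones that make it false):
is false only for:
  h=True, n=False, r=False, s=False;
  h=True, n=False, r=False, s=True;
  h=True, n=False, r=True, s=False;
  h=True, n=False, r=True, s=True;
  h=True, n=True, r=False, s=False;
  h=True, n=True, r=False, s=True;
  h=True, n=True, r=True, s=True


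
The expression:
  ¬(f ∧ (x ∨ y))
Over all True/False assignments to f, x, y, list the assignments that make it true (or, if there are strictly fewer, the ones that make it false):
is false only for:
  f=True, x=False, y=True;
  f=True, x=True, y=False;
  f=True, x=True, y=True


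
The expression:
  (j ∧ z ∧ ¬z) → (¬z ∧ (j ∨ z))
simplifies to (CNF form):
True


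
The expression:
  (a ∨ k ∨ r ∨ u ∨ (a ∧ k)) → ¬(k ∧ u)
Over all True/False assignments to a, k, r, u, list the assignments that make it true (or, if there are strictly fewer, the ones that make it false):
is false only for:
  a=False, k=True, r=False, u=True;
  a=False, k=True, r=True, u=True;
  a=True, k=True, r=False, u=True;
  a=True, k=True, r=True, u=True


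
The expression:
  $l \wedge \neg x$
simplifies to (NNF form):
$l \wedge \neg x$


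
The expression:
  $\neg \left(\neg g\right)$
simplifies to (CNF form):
$g$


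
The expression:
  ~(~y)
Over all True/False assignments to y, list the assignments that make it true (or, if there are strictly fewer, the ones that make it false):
is true only for:
  y=True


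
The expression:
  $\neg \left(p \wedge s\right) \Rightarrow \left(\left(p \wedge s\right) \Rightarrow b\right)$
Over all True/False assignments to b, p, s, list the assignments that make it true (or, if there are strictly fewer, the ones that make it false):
is always true.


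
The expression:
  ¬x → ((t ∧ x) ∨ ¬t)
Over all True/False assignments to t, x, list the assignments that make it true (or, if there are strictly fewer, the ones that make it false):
is false only for:
  t=True, x=False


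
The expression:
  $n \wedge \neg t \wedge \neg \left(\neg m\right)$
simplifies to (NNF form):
$m \wedge n \wedge \neg t$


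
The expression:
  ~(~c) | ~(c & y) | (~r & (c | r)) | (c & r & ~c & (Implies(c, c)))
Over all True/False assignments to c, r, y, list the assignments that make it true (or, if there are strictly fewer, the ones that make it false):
is always true.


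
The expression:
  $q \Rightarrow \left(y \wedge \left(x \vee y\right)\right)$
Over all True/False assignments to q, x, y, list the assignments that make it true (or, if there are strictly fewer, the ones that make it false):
is false only for:
  q=True, x=False, y=False;
  q=True, x=True, y=False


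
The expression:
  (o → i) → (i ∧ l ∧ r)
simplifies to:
(o ∧ ¬i) ∨ (i ∧ l ∧ r)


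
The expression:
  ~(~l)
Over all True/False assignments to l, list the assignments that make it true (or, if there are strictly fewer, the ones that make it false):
is true only for:
  l=True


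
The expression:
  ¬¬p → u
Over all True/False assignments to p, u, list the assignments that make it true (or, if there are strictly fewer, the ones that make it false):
is false only for:
  p=True, u=False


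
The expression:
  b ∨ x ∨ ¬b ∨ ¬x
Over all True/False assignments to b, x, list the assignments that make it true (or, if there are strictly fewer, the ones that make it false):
is always true.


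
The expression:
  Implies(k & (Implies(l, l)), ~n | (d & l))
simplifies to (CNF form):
(d | ~k | ~n) & (l | ~k | ~n)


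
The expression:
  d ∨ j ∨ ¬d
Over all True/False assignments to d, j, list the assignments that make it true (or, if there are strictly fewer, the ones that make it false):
is always true.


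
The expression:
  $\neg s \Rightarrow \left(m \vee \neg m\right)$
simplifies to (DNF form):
$\text{True}$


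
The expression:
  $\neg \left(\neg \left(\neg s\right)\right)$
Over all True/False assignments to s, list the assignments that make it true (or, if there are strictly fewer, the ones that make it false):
is true only for:
  s=False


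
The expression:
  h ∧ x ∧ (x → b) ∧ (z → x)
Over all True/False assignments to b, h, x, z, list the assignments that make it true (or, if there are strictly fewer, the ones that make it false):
is true only for:
  b=True, h=True, x=True, z=False;
  b=True, h=True, x=True, z=True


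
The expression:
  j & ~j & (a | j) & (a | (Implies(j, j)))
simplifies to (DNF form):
False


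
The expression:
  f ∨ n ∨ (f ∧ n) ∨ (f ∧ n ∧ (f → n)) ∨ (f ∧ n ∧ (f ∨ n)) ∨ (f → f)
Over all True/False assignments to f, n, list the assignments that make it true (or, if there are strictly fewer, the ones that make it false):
is always true.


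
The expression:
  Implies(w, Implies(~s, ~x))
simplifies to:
s | ~w | ~x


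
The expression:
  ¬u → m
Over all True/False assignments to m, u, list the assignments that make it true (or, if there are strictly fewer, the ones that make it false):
is false only for:
  m=False, u=False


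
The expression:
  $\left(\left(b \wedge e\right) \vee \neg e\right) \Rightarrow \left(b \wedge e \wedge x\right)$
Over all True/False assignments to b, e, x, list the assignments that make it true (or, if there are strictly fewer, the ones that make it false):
is true only for:
  b=False, e=True, x=False;
  b=False, e=True, x=True;
  b=True, e=True, x=True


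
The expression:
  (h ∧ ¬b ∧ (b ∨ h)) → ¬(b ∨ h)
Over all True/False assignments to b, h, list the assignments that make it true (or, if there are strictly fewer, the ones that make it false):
is false only for:
  b=False, h=True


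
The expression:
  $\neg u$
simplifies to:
$\neg u$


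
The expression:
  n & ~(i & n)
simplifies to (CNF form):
n & ~i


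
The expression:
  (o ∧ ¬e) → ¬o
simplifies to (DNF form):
e ∨ ¬o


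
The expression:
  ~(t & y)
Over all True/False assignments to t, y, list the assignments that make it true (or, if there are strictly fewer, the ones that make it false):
is false only for:
  t=True, y=True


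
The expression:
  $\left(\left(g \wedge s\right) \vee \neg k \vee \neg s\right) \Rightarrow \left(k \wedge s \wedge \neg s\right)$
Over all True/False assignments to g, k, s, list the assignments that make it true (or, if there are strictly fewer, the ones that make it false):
is true only for:
  g=False, k=True, s=True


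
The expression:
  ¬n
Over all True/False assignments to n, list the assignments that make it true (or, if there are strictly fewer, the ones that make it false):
is true only for:
  n=False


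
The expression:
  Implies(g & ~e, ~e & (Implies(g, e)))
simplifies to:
e | ~g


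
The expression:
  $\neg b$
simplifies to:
$\neg b$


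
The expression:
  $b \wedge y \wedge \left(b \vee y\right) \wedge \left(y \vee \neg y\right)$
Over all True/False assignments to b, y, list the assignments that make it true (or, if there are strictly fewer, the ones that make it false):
is true only for:
  b=True, y=True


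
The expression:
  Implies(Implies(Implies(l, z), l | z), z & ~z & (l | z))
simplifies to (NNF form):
~l & ~z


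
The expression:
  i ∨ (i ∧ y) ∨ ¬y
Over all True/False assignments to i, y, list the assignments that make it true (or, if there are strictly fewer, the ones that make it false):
is false only for:
  i=False, y=True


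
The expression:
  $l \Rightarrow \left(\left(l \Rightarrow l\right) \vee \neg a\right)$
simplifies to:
$\text{True}$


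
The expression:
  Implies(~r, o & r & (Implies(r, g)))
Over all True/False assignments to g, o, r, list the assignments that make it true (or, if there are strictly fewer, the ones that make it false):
is true only for:
  g=False, o=False, r=True;
  g=False, o=True, r=True;
  g=True, o=False, r=True;
  g=True, o=True, r=True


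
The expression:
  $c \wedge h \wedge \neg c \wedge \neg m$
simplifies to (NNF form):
$\text{False}$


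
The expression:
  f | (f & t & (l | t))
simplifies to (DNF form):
f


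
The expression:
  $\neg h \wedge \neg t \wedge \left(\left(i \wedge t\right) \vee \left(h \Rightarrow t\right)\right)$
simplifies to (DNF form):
$\neg h \wedge \neg t$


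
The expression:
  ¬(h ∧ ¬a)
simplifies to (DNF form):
a ∨ ¬h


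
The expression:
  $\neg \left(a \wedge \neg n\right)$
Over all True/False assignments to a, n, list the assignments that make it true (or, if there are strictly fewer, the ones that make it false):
is false only for:
  a=True, n=False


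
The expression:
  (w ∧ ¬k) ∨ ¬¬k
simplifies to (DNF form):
k ∨ w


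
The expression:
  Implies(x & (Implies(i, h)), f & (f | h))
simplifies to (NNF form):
f | ~x | (i & ~h)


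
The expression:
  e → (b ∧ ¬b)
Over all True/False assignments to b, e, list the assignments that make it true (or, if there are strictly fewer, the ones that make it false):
is true only for:
  b=False, e=False;
  b=True, e=False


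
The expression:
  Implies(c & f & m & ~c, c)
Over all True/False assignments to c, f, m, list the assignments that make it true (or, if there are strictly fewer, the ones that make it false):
is always true.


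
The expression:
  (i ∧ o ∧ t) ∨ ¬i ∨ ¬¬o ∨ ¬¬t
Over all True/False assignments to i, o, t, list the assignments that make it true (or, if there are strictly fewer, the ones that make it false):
is false only for:
  i=True, o=False, t=False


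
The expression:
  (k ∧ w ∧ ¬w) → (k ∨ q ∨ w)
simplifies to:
True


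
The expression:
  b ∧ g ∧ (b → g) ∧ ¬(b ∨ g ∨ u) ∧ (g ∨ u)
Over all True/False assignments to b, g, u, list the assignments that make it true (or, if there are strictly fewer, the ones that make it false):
is never true.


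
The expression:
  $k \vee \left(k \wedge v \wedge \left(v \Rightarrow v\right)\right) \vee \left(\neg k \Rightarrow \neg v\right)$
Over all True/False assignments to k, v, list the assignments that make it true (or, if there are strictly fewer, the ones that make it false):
is false only for:
  k=False, v=True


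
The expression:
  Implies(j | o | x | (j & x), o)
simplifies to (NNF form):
o | (~j & ~x)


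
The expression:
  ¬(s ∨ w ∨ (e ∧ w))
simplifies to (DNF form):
¬s ∧ ¬w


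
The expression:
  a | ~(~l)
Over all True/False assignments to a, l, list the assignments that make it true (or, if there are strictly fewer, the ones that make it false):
is false only for:
  a=False, l=False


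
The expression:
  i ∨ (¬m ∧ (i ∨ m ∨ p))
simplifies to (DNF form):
i ∨ (p ∧ ¬m)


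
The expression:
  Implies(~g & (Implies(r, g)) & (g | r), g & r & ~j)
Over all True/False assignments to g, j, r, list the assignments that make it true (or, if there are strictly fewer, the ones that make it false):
is always true.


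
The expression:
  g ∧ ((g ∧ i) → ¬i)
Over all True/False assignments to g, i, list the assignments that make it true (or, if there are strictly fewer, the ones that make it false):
is true only for:
  g=True, i=False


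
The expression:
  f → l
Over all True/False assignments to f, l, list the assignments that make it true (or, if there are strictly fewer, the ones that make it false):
is false only for:
  f=True, l=False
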